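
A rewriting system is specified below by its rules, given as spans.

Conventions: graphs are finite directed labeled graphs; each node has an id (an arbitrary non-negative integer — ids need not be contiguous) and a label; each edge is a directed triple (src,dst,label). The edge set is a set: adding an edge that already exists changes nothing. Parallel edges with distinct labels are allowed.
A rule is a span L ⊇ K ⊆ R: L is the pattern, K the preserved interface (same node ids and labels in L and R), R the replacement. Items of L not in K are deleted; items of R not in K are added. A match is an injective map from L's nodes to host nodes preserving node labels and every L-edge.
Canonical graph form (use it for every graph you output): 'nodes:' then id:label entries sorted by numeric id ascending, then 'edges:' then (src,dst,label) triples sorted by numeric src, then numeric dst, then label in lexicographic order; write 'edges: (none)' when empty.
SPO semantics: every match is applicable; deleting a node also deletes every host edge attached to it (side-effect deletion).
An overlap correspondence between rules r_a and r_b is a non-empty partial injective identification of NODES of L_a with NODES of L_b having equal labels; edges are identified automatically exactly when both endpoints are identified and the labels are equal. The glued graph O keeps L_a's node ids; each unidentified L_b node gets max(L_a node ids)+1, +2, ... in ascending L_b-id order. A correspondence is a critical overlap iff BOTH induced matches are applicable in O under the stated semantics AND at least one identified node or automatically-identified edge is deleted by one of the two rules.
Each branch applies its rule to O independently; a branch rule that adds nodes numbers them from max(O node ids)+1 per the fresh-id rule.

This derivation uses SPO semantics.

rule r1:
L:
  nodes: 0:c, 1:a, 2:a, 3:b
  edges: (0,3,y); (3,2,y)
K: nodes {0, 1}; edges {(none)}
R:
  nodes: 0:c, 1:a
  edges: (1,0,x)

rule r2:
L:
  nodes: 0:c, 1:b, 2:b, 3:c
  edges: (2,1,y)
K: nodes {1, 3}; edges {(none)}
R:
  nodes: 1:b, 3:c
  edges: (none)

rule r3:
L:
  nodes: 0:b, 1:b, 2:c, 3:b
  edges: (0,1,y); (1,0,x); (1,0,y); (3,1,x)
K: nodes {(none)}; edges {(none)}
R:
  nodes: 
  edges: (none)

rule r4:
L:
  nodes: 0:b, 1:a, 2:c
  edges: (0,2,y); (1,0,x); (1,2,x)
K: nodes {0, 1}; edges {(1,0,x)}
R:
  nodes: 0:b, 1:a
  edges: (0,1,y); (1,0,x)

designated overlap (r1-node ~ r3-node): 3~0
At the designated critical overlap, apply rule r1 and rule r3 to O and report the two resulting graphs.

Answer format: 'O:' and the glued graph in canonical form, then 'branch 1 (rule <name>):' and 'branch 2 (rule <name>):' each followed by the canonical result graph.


O:
nodes: 0:c, 1:a, 2:a, 3:b, 4:b, 5:c, 6:b
edges: (0,3,y); (3,2,y); (3,4,y); (4,3,x); (4,3,y); (6,4,x)
branch 1 (rule r1):
nodes: 0:c, 1:a, 4:b, 5:c, 6:b
edges: (1,0,x); (6,4,x)
branch 2 (rule r3):
nodes: 0:c, 1:a, 2:a
edges: (none)


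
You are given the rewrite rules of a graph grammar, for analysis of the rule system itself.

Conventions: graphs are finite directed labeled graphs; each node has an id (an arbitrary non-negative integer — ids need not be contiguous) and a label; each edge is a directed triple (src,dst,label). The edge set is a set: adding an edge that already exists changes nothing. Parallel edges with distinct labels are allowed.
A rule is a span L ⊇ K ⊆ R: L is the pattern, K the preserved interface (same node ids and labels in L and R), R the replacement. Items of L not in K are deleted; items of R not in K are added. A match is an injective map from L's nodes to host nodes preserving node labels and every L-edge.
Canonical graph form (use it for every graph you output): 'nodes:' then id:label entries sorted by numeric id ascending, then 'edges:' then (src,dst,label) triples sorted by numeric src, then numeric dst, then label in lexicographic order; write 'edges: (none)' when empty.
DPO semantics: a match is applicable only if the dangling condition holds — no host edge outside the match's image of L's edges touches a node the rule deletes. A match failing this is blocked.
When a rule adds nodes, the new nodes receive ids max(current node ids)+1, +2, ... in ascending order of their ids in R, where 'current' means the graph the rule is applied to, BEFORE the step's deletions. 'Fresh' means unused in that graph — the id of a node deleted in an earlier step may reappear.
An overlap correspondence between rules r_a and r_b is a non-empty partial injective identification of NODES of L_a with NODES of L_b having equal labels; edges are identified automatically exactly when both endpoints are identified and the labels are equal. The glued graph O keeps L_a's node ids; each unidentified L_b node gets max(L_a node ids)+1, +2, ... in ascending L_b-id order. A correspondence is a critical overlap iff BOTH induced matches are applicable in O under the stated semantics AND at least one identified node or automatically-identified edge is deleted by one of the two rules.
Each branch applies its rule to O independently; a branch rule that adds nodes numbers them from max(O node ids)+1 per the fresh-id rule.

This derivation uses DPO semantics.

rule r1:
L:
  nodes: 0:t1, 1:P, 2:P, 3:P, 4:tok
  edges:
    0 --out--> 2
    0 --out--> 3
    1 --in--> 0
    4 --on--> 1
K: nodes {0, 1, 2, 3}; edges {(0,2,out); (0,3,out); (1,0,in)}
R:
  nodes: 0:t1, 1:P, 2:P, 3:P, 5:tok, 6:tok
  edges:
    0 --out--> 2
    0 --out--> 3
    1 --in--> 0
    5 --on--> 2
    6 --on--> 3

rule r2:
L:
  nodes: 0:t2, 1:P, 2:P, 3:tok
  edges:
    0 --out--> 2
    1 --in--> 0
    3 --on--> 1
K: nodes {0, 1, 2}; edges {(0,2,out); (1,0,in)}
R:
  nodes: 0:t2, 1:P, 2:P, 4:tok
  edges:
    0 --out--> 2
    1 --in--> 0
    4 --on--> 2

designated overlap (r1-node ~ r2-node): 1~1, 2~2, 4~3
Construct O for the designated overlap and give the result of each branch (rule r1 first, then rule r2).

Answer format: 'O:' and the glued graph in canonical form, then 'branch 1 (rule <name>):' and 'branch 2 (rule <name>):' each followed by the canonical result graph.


O:
nodes: 0:t1, 1:P, 2:P, 3:P, 4:tok, 5:t2
edges: (0,2,out); (0,3,out); (1,0,in); (1,5,in); (4,1,on); (5,2,out)
branch 1 (rule r1):
nodes: 0:t1, 1:P, 2:P, 3:P, 5:t2, 6:tok, 7:tok
edges: (0,2,out); (0,3,out); (1,0,in); (1,5,in); (5,2,out); (6,2,on); (7,3,on)
branch 2 (rule r2):
nodes: 0:t1, 1:P, 2:P, 3:P, 5:t2, 6:tok
edges: (0,2,out); (0,3,out); (1,0,in); (1,5,in); (5,2,out); (6,2,on)


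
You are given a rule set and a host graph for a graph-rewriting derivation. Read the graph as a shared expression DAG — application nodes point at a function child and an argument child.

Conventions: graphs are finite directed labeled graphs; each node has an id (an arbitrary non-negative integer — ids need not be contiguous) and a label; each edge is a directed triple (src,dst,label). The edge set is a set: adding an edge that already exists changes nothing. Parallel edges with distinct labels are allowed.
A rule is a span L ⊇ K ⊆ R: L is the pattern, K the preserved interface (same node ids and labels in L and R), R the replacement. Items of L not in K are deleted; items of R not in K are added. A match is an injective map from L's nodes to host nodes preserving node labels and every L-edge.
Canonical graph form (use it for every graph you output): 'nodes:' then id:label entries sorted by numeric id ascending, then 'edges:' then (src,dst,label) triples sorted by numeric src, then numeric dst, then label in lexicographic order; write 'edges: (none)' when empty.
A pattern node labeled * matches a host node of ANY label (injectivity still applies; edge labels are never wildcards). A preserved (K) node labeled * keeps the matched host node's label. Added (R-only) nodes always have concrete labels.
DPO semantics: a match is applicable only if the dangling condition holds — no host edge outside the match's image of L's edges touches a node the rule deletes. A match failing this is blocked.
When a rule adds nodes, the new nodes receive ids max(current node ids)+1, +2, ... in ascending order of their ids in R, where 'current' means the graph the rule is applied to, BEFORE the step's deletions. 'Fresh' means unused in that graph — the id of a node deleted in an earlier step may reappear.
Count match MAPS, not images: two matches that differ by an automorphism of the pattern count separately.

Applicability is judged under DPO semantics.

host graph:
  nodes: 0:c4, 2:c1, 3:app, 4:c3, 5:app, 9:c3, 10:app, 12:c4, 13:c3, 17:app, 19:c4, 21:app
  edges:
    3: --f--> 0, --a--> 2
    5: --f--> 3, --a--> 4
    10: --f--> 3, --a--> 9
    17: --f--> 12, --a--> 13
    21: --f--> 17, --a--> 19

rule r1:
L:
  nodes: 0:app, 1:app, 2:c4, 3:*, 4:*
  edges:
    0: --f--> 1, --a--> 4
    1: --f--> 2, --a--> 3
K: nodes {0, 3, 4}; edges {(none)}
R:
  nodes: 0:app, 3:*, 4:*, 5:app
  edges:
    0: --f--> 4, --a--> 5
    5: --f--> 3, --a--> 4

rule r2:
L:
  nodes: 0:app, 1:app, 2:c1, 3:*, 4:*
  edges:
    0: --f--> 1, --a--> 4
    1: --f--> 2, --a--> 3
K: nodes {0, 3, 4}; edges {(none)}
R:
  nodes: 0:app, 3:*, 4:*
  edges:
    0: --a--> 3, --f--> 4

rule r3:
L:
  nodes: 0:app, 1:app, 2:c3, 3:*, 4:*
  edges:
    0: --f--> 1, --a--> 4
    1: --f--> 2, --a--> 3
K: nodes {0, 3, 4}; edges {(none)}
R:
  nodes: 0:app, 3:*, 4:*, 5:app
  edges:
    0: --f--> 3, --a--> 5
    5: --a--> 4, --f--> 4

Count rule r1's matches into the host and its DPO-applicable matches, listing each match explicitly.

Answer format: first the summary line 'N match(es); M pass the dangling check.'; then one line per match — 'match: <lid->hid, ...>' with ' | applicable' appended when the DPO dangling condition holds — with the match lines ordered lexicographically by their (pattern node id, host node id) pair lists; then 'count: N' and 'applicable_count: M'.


3 match(es); 1 pass the dangling check.
match: 0->5, 1->3, 2->0, 3->2, 4->4
match: 0->10, 1->3, 2->0, 3->2, 4->9
match: 0->21, 1->17, 2->12, 3->13, 4->19 | applicable
count: 3
applicable_count: 1


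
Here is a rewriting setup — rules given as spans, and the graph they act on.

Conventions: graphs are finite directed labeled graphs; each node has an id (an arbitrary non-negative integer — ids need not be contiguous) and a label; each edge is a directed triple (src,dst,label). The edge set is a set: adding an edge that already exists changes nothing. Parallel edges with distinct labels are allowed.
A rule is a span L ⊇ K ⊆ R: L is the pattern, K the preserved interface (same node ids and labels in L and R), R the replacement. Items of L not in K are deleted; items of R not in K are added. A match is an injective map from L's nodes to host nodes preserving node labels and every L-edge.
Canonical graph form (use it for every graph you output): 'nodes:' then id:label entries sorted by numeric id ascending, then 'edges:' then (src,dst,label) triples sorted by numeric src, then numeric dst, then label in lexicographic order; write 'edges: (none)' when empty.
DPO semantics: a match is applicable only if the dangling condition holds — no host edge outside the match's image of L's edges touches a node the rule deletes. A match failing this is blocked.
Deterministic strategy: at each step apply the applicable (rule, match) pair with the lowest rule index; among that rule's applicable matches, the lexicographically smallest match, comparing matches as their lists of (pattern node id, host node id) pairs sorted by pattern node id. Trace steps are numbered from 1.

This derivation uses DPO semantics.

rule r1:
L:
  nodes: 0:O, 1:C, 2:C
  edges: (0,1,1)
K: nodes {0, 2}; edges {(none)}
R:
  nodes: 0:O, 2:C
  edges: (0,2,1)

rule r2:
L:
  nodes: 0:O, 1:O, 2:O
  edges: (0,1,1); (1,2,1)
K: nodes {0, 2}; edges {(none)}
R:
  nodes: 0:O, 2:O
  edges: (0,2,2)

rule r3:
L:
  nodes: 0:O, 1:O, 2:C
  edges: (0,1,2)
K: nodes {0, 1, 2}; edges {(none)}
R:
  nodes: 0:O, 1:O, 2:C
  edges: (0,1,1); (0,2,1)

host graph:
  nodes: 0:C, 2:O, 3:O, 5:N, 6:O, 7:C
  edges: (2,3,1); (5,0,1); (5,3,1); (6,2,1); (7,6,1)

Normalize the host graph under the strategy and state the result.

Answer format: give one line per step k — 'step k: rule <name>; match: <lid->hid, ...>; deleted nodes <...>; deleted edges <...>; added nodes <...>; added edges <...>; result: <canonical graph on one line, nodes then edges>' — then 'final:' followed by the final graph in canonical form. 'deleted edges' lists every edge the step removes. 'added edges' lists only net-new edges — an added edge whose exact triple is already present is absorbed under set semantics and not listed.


step 1: rule r2; match: 0->6, 1->2, 2->3; deleted nodes 2; deleted edges (2,3,1); (6,2,1); added nodes (none); added edges (6,3,2); result: nodes: 0:C, 3:O, 5:N, 6:O, 7:C edges: (5,0,1); (5,3,1); (6,3,2); (7,6,1)
step 2: rule r3; match: 0->6, 1->3, 2->0; deleted nodes (none); deleted edges (6,3,2); added nodes (none); added edges (6,0,1); (6,3,1); result: nodes: 0:C, 3:O, 5:N, 6:O, 7:C edges: (5,0,1); (5,3,1); (6,0,1); (6,3,1); (7,6,1)
final:
nodes: 0:C, 3:O, 5:N, 6:O, 7:C
edges: (5,0,1); (5,3,1); (6,0,1); (6,3,1); (7,6,1)


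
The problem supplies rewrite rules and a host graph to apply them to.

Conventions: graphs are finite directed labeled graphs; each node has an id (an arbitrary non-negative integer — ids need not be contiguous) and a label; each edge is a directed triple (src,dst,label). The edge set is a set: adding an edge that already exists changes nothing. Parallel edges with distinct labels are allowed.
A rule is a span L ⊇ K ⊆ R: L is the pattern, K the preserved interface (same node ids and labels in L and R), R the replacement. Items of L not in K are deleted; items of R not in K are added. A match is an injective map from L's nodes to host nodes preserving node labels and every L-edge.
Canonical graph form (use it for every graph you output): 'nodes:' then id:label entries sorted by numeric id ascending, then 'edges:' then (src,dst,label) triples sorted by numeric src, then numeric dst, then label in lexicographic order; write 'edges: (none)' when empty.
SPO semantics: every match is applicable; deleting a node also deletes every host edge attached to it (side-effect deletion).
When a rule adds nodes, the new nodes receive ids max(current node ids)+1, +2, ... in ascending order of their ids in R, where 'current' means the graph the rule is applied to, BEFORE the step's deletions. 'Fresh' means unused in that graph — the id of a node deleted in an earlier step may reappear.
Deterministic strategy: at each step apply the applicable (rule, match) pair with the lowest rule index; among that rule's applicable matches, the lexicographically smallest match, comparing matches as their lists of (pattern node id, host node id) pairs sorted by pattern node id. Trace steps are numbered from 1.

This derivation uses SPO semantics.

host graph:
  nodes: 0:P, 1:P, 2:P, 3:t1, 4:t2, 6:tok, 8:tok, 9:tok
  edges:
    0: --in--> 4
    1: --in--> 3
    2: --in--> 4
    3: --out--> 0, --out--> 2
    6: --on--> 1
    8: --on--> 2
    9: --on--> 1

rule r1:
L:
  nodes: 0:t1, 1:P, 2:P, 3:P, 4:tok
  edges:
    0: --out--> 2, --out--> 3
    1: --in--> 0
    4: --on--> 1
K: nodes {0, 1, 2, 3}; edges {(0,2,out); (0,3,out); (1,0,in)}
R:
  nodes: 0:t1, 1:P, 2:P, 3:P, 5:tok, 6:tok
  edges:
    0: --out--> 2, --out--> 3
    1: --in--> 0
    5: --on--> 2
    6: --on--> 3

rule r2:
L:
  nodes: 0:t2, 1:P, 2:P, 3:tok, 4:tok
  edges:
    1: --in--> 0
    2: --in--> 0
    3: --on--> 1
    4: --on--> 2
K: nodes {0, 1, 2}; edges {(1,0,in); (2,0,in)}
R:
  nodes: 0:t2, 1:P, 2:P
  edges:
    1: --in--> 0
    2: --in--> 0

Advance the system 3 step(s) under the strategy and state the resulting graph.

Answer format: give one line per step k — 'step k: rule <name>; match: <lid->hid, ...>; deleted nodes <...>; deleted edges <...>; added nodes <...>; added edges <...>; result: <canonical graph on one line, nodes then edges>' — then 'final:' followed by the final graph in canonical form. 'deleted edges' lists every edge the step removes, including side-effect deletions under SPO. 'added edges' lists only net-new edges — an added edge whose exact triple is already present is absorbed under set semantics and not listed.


step 1: rule r1; match: 0->3, 1->1, 2->0, 3->2, 4->6; deleted nodes 6; deleted edges (6,1,on); added nodes 10, 11; added edges (10,0,on); (11,2,on); result: nodes: 0:P, 1:P, 2:P, 3:t1, 4:t2, 8:tok, 9:tok, 10:tok, 11:tok edges: (0,4,in); (1,3,in); (2,4,in); (3,0,out); (3,2,out); (8,2,on); (9,1,on); (10,0,on); (11,2,on)
step 2: rule r1; match: 0->3, 1->1, 2->0, 3->2, 4->9; deleted nodes 9; deleted edges (9,1,on); added nodes 12, 13; added edges (12,0,on); (13,2,on); result: nodes: 0:P, 1:P, 2:P, 3:t1, 4:t2, 8:tok, 10:tok, 11:tok, 12:tok, 13:tok edges: (0,4,in); (1,3,in); (2,4,in); (3,0,out); (3,2,out); (8,2,on); (10,0,on); (11,2,on); (12,0,on); (13,2,on)
step 3: rule r2; match: 0->4, 1->0, 2->2, 3->10, 4->8; deleted nodes 8, 10; deleted edges (8,2,on); (10,0,on); added nodes (none); added edges (none); result: nodes: 0:P, 1:P, 2:P, 3:t1, 4:t2, 11:tok, 12:tok, 13:tok edges: (0,4,in); (1,3,in); (2,4,in); (3,0,out); (3,2,out); (11,2,on); (12,0,on); (13,2,on)
final:
nodes: 0:P, 1:P, 2:P, 3:t1, 4:t2, 11:tok, 12:tok, 13:tok
edges: (0,4,in); (1,3,in); (2,4,in); (3,0,out); (3,2,out); (11,2,on); (12,0,on); (13,2,on)


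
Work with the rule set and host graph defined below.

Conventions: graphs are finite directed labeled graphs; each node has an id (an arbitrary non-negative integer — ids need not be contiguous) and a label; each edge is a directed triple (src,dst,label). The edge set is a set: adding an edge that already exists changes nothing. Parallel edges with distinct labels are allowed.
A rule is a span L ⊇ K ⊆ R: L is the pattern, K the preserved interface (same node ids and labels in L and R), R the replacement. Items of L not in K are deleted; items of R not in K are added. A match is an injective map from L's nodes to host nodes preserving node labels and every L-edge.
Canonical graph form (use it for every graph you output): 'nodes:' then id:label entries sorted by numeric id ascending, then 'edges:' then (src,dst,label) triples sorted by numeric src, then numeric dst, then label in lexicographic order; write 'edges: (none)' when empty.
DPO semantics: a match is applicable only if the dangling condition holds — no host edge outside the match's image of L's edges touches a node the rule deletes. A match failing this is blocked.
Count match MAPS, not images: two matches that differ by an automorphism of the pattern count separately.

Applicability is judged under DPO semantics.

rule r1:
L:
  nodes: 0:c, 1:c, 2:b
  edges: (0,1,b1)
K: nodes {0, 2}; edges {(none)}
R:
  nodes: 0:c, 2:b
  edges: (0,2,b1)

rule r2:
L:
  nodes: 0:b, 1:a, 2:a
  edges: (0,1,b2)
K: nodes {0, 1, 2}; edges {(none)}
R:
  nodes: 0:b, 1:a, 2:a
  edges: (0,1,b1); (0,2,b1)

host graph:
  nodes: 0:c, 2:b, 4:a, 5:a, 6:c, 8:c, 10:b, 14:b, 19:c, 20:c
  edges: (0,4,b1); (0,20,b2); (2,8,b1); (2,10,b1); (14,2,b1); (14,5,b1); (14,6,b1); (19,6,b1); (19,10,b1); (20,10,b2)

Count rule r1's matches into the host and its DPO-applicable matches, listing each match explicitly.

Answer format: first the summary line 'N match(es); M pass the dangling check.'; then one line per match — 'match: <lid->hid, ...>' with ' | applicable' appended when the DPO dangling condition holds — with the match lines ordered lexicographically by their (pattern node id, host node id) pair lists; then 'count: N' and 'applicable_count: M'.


3 match(es); 0 pass the dangling check.
match: 0->19, 1->6, 2->2
match: 0->19, 1->6, 2->10
match: 0->19, 1->6, 2->14
count: 3
applicable_count: 0


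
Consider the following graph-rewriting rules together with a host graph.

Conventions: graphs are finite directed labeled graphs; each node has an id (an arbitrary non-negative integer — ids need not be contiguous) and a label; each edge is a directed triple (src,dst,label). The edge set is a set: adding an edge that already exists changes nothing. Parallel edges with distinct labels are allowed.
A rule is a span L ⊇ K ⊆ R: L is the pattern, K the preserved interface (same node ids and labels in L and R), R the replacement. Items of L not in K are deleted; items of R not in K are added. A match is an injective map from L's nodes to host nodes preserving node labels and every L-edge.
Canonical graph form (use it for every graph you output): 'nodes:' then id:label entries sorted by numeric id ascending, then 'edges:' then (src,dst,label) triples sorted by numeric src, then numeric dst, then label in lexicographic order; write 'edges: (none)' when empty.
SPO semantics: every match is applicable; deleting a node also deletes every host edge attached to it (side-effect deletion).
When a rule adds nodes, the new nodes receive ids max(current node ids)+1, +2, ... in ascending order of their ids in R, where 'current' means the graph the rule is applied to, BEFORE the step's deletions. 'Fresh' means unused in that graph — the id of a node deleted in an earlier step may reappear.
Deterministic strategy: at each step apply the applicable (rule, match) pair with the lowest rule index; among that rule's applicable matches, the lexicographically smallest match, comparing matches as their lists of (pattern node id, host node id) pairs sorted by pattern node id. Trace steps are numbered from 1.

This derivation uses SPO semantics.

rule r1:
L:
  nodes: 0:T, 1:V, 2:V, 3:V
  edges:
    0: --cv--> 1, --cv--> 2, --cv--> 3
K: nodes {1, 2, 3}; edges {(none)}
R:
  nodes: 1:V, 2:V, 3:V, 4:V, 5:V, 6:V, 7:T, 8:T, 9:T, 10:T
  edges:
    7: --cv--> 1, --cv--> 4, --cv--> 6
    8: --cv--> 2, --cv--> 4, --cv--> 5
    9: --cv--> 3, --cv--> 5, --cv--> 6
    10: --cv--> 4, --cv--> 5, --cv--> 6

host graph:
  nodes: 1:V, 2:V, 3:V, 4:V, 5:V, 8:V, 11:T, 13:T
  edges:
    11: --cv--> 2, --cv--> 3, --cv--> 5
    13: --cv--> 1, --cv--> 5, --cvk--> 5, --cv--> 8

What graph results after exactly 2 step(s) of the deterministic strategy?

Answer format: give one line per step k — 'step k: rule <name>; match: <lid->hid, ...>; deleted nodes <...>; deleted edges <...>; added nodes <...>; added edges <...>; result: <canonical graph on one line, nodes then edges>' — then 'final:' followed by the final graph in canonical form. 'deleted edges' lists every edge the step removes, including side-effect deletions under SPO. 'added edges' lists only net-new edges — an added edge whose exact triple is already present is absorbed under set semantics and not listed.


step 1: rule r1; match: 0->11, 1->2, 2->3, 3->5; deleted nodes 11; deleted edges (11,2,cv); (11,3,cv); (11,5,cv); added nodes 14, 15, 16, 17, 18, 19, 20; added edges (17,2,cv); (17,14,cv); (17,16,cv); (18,3,cv); (18,14,cv); (18,15,cv); (19,5,cv); (19,15,cv); (19,16,cv); (20,14,cv); (20,15,cv); (20,16,cv); result: nodes: 1:V, 2:V, 3:V, 4:V, 5:V, 8:V, 13:T, 14:V, 15:V, 16:V, 17:T, 18:T, 19:T, 20:T edges: (13,1,cv); (13,5,cv); (13,5,cvk); (13,8,cv); (17,2,cv); (17,14,cv); (17,16,cv); (18,3,cv); (18,14,cv); (18,15,cv); (19,5,cv); (19,15,cv); (19,16,cv); (20,14,cv); (20,15,cv); (20,16,cv)
step 2: rule r1; match: 0->13, 1->1, 2->5, 3->8; deleted nodes 13; deleted edges (13,1,cv); (13,5,cv); (13,5,cvk); (13,8,cv); added nodes 21, 22, 23, 24, 25, 26, 27; added edges (24,1,cv); (24,21,cv); (24,23,cv); (25,5,cv); (25,21,cv); (25,22,cv); (26,8,cv); (26,22,cv); (26,23,cv); (27,21,cv); (27,22,cv); (27,23,cv); result: nodes: 1:V, 2:V, 3:V, 4:V, 5:V, 8:V, 14:V, 15:V, 16:V, 17:T, 18:T, 19:T, 20:T, 21:V, 22:V, 23:V, 24:T, 25:T, 26:T, 27:T edges: (17,2,cv); (17,14,cv); (17,16,cv); (18,3,cv); (18,14,cv); (18,15,cv); (19,5,cv); (19,15,cv); (19,16,cv); (20,14,cv); (20,15,cv); (20,16,cv); (24,1,cv); (24,21,cv); (24,23,cv); (25,5,cv); (25,21,cv); (25,22,cv); (26,8,cv); (26,22,cv); (26,23,cv); (27,21,cv); (27,22,cv); (27,23,cv)
final:
nodes: 1:V, 2:V, 3:V, 4:V, 5:V, 8:V, 14:V, 15:V, 16:V, 17:T, 18:T, 19:T, 20:T, 21:V, 22:V, 23:V, 24:T, 25:T, 26:T, 27:T
edges: (17,2,cv); (17,14,cv); (17,16,cv); (18,3,cv); (18,14,cv); (18,15,cv); (19,5,cv); (19,15,cv); (19,16,cv); (20,14,cv); (20,15,cv); (20,16,cv); (24,1,cv); (24,21,cv); (24,23,cv); (25,5,cv); (25,21,cv); (25,22,cv); (26,8,cv); (26,22,cv); (26,23,cv); (27,21,cv); (27,22,cv); (27,23,cv)


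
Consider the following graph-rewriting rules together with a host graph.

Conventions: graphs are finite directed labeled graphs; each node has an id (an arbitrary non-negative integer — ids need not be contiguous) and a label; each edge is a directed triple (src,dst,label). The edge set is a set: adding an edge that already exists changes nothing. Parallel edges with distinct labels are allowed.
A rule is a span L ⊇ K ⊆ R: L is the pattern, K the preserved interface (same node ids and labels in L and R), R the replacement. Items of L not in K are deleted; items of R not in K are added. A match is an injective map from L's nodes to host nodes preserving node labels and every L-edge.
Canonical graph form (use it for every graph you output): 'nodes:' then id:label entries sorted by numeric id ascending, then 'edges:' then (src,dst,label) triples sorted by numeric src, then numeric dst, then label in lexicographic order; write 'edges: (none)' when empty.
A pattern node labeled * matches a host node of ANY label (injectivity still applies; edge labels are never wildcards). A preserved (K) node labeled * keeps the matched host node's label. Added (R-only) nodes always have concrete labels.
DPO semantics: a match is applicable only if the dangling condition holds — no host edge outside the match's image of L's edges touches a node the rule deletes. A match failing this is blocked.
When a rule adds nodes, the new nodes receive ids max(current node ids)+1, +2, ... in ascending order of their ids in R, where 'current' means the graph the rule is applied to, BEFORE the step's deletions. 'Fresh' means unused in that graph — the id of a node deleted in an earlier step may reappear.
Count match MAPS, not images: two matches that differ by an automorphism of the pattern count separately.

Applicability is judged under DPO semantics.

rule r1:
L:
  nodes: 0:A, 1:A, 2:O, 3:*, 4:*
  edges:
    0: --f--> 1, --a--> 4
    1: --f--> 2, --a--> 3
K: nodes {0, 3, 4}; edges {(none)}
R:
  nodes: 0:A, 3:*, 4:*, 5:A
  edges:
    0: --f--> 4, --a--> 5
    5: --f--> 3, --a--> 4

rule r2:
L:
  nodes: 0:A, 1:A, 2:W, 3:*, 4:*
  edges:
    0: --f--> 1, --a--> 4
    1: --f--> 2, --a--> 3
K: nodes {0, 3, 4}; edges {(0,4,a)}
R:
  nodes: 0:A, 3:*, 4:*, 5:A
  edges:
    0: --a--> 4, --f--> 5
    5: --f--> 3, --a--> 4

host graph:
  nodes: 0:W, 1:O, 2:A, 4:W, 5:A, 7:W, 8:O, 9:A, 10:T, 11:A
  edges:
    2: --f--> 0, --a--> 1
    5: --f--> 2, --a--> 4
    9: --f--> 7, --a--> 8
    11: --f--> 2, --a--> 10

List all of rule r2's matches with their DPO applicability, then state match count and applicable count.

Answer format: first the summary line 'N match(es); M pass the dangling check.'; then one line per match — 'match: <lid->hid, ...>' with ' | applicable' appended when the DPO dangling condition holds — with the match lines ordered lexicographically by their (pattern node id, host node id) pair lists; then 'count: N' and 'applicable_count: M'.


2 match(es); 0 pass the dangling check.
match: 0->5, 1->2, 2->0, 3->1, 4->4
match: 0->11, 1->2, 2->0, 3->1, 4->10
count: 2
applicable_count: 0


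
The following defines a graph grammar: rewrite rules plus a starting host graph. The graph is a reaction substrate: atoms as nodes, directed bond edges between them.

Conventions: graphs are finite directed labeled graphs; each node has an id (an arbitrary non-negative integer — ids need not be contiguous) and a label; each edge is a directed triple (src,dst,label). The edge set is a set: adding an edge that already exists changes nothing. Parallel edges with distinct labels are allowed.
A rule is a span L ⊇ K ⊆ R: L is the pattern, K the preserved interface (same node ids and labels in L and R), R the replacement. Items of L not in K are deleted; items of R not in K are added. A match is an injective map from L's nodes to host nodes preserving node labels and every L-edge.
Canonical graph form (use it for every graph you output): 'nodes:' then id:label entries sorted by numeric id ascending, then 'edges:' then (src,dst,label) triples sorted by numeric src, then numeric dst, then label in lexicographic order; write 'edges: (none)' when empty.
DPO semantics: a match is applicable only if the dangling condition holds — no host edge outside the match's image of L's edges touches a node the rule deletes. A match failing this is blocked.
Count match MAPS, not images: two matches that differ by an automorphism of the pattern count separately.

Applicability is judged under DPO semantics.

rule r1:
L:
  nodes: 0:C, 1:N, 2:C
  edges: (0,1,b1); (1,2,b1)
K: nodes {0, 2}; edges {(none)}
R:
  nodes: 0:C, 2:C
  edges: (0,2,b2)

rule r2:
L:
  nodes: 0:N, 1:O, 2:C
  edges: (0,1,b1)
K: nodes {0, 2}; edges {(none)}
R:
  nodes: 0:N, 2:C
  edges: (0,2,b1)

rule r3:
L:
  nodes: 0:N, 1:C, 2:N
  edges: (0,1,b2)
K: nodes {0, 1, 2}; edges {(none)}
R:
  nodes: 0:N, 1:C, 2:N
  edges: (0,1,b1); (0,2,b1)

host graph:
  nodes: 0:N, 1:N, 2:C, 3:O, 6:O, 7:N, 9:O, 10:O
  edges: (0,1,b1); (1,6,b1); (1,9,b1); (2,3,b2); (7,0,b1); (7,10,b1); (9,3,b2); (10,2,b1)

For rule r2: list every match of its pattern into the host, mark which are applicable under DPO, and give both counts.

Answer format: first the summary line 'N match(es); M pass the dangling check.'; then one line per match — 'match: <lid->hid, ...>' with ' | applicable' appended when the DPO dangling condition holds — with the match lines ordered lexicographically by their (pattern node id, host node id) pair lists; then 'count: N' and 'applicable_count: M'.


3 match(es); 1 pass the dangling check.
match: 0->1, 1->6, 2->2 | applicable
match: 0->1, 1->9, 2->2
match: 0->7, 1->10, 2->2
count: 3
applicable_count: 1


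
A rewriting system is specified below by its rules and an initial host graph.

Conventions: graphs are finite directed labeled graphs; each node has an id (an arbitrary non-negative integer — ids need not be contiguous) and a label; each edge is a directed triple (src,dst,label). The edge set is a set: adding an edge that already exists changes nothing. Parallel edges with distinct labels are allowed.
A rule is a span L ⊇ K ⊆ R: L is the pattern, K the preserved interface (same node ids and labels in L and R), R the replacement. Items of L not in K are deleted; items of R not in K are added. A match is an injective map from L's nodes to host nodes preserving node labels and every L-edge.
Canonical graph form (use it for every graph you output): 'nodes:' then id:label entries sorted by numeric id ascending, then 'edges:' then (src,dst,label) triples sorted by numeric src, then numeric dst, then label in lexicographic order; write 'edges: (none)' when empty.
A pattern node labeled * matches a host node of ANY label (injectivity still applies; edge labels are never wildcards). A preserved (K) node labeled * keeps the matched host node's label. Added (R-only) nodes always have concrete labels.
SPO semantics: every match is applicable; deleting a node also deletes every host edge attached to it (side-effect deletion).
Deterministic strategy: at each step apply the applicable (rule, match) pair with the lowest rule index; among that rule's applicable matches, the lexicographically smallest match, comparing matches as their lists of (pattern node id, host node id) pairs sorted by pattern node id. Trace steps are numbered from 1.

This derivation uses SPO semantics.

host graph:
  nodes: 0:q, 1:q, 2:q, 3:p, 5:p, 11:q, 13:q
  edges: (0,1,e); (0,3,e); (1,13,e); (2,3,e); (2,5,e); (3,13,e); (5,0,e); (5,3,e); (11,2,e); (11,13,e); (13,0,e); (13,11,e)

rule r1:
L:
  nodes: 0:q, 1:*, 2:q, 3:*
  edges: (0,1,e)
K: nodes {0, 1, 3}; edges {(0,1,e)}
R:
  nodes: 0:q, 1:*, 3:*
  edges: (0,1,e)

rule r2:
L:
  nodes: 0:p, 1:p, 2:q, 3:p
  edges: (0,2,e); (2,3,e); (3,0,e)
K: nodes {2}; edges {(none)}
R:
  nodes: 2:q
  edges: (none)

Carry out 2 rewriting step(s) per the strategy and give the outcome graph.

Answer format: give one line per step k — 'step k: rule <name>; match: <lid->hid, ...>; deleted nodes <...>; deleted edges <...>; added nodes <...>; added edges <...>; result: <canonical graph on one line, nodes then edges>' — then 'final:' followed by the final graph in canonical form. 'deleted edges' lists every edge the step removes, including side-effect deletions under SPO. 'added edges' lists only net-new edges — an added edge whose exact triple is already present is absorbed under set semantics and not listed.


step 1: rule r1; match: 0->0, 1->1, 2->2, 3->3; deleted nodes 2; deleted edges (2,3,e); (2,5,e); (11,2,e); added nodes (none); added edges (none); result: nodes: 0:q, 1:q, 3:p, 5:p, 11:q, 13:q edges: (0,1,e); (0,3,e); (1,13,e); (3,13,e); (5,0,e); (5,3,e); (11,13,e); (13,0,e); (13,11,e)
step 2: rule r1; match: 0->0, 1->1, 2->11, 3->3; deleted nodes 11; deleted edges (11,13,e); (13,11,e); added nodes (none); added edges (none); result: nodes: 0:q, 1:q, 3:p, 5:p, 13:q edges: (0,1,e); (0,3,e); (1,13,e); (3,13,e); (5,0,e); (5,3,e); (13,0,e)
final:
nodes: 0:q, 1:q, 3:p, 5:p, 13:q
edges: (0,1,e); (0,3,e); (1,13,e); (3,13,e); (5,0,e); (5,3,e); (13,0,e)


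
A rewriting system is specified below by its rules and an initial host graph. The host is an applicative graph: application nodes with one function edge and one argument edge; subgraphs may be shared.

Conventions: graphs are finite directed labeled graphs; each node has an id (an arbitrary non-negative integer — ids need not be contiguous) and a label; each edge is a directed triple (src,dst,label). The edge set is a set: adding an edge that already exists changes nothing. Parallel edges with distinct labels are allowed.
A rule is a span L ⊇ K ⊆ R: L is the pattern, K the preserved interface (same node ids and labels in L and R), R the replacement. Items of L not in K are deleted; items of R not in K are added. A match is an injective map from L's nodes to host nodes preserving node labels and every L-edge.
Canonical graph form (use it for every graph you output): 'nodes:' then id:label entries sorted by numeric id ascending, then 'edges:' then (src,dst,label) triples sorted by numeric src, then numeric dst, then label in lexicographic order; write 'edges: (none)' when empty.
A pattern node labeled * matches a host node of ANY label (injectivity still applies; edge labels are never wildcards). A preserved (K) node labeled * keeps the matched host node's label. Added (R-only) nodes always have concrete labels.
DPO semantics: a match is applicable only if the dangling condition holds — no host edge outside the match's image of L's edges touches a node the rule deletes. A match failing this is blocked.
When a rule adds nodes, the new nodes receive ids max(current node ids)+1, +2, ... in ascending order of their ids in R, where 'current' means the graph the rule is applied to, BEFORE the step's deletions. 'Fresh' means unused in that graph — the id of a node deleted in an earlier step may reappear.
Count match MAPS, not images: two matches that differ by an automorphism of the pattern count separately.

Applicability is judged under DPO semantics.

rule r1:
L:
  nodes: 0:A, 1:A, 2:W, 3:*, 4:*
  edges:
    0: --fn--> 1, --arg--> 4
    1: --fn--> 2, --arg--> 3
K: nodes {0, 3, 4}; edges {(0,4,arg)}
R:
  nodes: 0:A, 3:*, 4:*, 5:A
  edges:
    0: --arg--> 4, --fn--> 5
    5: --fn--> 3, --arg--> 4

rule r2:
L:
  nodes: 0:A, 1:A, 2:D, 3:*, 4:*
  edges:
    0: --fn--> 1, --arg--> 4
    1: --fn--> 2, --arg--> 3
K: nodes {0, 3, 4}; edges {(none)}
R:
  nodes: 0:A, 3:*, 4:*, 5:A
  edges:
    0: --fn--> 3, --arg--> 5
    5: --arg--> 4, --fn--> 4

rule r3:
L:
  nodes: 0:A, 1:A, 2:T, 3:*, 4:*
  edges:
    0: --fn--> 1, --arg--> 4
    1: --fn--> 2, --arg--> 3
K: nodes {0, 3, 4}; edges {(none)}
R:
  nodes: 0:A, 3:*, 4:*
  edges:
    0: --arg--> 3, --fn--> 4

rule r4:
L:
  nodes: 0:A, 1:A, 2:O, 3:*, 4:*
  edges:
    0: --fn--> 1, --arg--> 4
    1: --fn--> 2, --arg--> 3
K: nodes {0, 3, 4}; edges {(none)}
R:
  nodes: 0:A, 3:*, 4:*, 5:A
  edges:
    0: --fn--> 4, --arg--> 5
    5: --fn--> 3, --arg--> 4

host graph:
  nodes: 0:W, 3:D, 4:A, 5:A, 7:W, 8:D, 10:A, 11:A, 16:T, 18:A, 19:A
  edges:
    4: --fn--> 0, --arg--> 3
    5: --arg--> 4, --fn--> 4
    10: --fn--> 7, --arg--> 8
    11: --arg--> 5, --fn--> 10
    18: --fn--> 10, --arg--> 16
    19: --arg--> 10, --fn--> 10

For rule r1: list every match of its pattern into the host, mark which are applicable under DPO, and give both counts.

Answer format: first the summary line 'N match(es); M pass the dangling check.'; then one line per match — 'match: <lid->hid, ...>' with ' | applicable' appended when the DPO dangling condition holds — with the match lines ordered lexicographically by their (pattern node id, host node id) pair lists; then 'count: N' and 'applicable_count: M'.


2 match(es); 0 pass the dangling check.
match: 0->11, 1->10, 2->7, 3->8, 4->5
match: 0->18, 1->10, 2->7, 3->8, 4->16
count: 2
applicable_count: 0


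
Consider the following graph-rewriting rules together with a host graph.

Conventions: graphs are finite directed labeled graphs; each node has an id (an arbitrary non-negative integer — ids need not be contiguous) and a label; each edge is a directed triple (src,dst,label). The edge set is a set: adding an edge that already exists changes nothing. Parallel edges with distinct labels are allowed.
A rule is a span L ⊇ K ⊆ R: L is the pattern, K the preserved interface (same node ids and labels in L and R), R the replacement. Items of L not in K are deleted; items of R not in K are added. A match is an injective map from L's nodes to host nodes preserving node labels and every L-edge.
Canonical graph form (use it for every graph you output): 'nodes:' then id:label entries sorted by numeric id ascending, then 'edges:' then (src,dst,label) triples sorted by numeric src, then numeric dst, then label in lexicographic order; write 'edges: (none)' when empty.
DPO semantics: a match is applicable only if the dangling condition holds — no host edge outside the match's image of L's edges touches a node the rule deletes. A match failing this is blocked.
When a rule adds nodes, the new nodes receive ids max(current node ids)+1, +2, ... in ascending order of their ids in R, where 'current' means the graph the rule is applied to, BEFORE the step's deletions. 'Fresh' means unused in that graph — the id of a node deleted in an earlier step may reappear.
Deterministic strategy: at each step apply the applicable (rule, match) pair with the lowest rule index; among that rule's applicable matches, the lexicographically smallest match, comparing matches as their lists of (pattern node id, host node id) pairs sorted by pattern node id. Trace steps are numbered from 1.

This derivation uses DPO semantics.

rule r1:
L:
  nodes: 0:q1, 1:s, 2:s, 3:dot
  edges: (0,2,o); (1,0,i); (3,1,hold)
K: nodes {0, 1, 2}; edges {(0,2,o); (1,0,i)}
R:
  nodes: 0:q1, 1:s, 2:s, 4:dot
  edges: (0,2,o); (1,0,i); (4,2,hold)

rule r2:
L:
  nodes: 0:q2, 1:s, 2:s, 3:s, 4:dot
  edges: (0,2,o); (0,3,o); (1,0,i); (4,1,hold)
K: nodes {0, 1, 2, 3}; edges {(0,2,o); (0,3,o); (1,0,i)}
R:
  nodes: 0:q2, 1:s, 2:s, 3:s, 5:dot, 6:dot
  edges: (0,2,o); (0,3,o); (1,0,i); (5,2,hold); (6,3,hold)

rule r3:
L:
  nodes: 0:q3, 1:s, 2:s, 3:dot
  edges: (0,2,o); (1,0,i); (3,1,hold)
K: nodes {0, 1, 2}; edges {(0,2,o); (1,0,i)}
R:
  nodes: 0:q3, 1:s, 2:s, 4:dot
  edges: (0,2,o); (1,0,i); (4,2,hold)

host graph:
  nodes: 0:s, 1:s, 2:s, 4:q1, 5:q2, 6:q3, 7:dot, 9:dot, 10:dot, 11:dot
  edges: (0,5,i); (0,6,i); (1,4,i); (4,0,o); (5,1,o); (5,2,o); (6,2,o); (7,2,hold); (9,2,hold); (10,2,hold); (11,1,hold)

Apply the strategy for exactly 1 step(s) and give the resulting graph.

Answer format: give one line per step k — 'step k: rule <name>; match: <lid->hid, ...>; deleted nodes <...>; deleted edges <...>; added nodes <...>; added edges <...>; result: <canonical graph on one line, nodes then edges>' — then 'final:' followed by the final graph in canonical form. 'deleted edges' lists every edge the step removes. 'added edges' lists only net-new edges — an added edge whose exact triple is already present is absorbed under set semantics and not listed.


step 1: rule r1; match: 0->4, 1->1, 2->0, 3->11; deleted nodes 11; deleted edges (11,1,hold); added nodes 12; added edges (12,0,hold); result: nodes: 0:s, 1:s, 2:s, 4:q1, 5:q2, 6:q3, 7:dot, 9:dot, 10:dot, 12:dot edges: (0,5,i); (0,6,i); (1,4,i); (4,0,o); (5,1,o); (5,2,o); (6,2,o); (7,2,hold); (9,2,hold); (10,2,hold); (12,0,hold)
final:
nodes: 0:s, 1:s, 2:s, 4:q1, 5:q2, 6:q3, 7:dot, 9:dot, 10:dot, 12:dot
edges: (0,5,i); (0,6,i); (1,4,i); (4,0,o); (5,1,o); (5,2,o); (6,2,o); (7,2,hold); (9,2,hold); (10,2,hold); (12,0,hold)
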